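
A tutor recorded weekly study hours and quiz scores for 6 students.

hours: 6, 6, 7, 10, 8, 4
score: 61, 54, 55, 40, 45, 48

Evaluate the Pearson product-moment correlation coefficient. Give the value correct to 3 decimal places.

n = 6, Σx = 41, Σy = 303, Σx² = 301, Σy² = 15591, Σxy = 2027
nΣxy − ΣxΣy = 12162 − 12423 = -261
nΣx² − (Σx)² = 1806 − 1681 = 125; nΣy² − (Σy)² = 93546 − 91809 = 1737
r = -261 / √(125 × 1737) = -261 / 465.9667 ≈ -0.560

-0.560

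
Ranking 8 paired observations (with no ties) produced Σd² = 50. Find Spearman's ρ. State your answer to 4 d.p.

ρ = 1 − 6Σd² / [n(n²−1)] = 1 − 6×50 / (8×63)
  = 1 − 300/504 = 1 − 0.59524 ≈ 0.4048

0.4048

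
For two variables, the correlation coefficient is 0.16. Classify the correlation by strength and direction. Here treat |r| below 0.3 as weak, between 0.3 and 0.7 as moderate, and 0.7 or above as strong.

weak positive

r = 0.16 > 0 so the relationship is positive.
|r| = 0.16, which falls in the weak range.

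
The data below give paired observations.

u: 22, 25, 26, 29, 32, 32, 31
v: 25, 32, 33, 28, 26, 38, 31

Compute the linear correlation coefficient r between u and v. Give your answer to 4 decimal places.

n = 7, Σu = 197, Σv = 213, Σu² = 5635, Σv² = 6603, Σuv = 6029
nΣuv − ΣuΣv = 42203 − 41961 = 242
nΣu² − (Σu)² = 39445 − 38809 = 636; nΣv² − (Σv)² = 46221 − 45369 = 852
r = 242 / √(636 × 852) = 242 / 736.1196 ≈ 0.3288

0.3288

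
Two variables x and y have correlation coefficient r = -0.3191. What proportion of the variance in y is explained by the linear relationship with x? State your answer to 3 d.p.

0.102

r² = (-0.3191)² = 0.102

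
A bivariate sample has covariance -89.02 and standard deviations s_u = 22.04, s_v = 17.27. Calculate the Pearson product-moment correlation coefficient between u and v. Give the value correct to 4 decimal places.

r = Cov(u,v) / (s_u · s_v) = -89.02 / (22.04 × 17.27)
  = -89.02 / 380.6308 ≈ -0.2339

-0.2339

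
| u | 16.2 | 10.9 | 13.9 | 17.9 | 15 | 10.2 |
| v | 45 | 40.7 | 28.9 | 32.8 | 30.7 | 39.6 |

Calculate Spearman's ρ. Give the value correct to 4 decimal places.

Rank u: 5, 2, 3, 6, 4, 1
Rank v: 6, 5, 1, 3, 2, 4
d = rank(u) − rank(v): -1, -3, 2, 3, 2, -3; Σd² = 36
ρ = 1 − 6Σd² / [n(n²−1)] = 1 − 6×36 / (6×35) = 1 − 216/210 ≈ -0.0286

-0.0286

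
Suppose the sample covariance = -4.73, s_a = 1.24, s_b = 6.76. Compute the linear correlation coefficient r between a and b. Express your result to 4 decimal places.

r = Cov(a,b) / (s_a · s_b) = -4.73 / (1.24 × 6.76)
  = -4.73 / 8.3824 ≈ -0.5643

-0.5643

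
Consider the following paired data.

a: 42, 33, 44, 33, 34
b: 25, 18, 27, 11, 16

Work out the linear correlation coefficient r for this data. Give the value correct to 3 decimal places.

n = 5, Σa = 186, Σb = 97, Σa² = 7034, Σb² = 2055, Σab = 3739
nΣab − ΣaΣb = 18695 − 18042 = 653
nΣa² − (Σa)² = 35170 − 34596 = 574; nΣb² − (Σb)² = 10275 − 9409 = 866
r = 653 / √(574 × 866) = 653 / 705.0418 ≈ 0.926

0.926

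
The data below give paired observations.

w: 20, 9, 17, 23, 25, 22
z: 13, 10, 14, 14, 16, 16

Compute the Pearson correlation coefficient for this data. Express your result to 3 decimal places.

n = 6, Σw = 116, Σz = 83, Σw² = 2408, Σz² = 1173, Σwz = 1662
nΣwz − ΣwΣz = 9972 − 9628 = 344
nΣw² − (Σw)² = 14448 − 13456 = 992; nΣz² − (Σz)² = 7038 − 6889 = 149
r = 344 / √(992 × 149) = 344 / 384.4581 ≈ 0.895

0.895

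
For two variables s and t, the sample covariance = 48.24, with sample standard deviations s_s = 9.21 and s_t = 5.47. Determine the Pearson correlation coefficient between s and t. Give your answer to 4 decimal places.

r = Cov(s,t) / (s_s · s_t) = 48.24 / (9.21 × 5.47)
  = 48.24 / 50.3787 ≈ 0.9575

0.9575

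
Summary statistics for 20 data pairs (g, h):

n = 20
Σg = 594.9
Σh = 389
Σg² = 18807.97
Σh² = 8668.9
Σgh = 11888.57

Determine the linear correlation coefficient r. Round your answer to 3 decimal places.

r = (nΣgh − ΣgΣh) / √[(nΣg² − (Σg)²)(nΣh² − (Σh)²)]
Numerator: 20×11888.57 − 594.9×389 = 6355.3
Denominator: √[(376159.4 − 353906.01)(173378 − 151321)] = √[22253.39 × 22057] = 22154.9774
r = 6355.3 / 22154.9774 ≈ 0.287

0.287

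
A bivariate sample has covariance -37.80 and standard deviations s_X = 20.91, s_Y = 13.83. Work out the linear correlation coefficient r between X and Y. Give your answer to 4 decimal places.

r = Cov(X,Y) / (s_X · s_Y) = -37.80 / (20.91 × 13.83)
  = -37.80 / 289.1853 ≈ -0.1307

-0.1307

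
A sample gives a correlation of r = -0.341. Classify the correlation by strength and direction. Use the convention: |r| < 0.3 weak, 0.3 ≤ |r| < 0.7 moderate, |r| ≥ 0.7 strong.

moderate negative

r = -0.341 < 0 so the relationship is negative.
|r| = 0.341, which falls in the moderate range.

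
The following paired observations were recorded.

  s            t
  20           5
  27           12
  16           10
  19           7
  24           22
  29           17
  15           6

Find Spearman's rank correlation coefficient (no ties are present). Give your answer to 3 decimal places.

Rank s: 4, 6, 2, 3, 5, 7, 1
Rank t: 1, 5, 4, 3, 7, 6, 2
d = rank(s) − rank(t): 3, 1, -2, 0, -2, 1, -1; Σd² = 20
ρ = 1 − 6Σd² / [n(n²−1)] = 1 − 6×20 / (7×48) = 1 − 120/336 ≈ 0.643

0.643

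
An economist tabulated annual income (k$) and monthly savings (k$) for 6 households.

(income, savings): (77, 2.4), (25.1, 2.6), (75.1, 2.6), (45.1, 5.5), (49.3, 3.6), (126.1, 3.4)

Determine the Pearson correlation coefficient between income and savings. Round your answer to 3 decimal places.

n = 6, Σx = 397.7, Σy = 20.1, Σx² = 32564.73, Σy² = 74.05, Σxy = 1299.59
nΣxy − ΣxΣy = 7797.54 − 7993.77 = -196.23
nΣx² − (Σx)² = 195388.38 − 158165.29 = 37223.09; nΣy² − (Σy)² = 444.3 − 404.01 = 40.29
r = -196.23 / √(37223.09 × 40.29) = -196.23 / 1224.6299 ≈ -0.160

-0.160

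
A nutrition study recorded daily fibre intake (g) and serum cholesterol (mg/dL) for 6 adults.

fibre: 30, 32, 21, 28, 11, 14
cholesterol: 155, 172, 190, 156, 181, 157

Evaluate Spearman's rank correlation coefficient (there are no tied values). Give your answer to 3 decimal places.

-0.429

Rank fibre: 5, 6, 3, 4, 1, 2
Rank cholesterol: 1, 4, 6, 2, 5, 3
d = rank(fibre) − rank(cholesterol): 4, 2, -3, 2, -4, -1; Σd² = 50
ρ = 1 − 6Σd² / [n(n²−1)] = 1 − 6×50 / (6×35) = 1 − 300/210 ≈ -0.429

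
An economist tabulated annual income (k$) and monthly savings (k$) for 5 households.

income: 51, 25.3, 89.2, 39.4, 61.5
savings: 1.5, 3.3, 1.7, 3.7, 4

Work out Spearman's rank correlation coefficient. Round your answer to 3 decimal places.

-0.100

Rank income: 3, 1, 5, 2, 4
Rank savings: 1, 3, 2, 4, 5
d = rank(income) − rank(savings): 2, -2, 3, -2, -1; Σd² = 22
ρ = 1 − 6Σd² / [n(n²−1)] = 1 − 6×22 / (5×24) = 1 − 132/120 ≈ -0.100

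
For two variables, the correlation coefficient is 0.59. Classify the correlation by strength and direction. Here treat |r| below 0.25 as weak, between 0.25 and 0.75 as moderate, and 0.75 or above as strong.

moderate positive

r = 0.59 > 0 so the relationship is positive.
|r| = 0.59, which falls in the moderate range.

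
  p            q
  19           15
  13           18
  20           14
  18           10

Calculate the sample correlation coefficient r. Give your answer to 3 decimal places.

-0.600

n = 4, Σp = 70, Σq = 57, Σp² = 1254, Σq² = 845, Σpq = 979
nΣpq − ΣpΣq = 3916 − 3990 = -74
nΣp² − (Σp)² = 5016 − 4900 = 116; nΣq² − (Σq)² = 3380 − 3249 = 131
r = -74 / √(116 × 131) = -74 / 123.2721 ≈ -0.600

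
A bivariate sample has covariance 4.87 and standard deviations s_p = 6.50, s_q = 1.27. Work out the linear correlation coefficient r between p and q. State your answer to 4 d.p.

r = Cov(p,q) / (s_p · s_q) = 4.87 / (6.50 × 1.27)
  = 4.87 / 8.2550 ≈ 0.5899

0.5899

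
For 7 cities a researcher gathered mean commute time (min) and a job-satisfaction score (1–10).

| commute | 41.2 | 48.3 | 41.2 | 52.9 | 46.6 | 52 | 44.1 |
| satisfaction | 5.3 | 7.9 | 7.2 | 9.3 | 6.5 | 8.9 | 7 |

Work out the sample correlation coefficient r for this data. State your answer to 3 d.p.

0.867

n = 7, Σx = 326.3, Σy = 52.1, Σx² = 15346.55, Σy² = 399.29, Σxy = 2462.94
nΣxy − ΣxΣy = 17240.58 − 17000.23 = 240.35
nΣx² − (Σx)² = 107425.85 − 106471.69 = 954.16; nΣy² − (Σy)² = 2795.03 − 2714.41 = 80.62
r = 240.35 / √(954.16 × 80.62) = 240.35 / 277.3524 ≈ 0.867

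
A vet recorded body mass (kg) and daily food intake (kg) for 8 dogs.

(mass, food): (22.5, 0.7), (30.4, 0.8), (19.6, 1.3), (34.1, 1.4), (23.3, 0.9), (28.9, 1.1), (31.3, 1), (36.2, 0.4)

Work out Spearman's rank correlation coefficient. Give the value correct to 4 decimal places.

-0.1429

Rank mass: 2, 5, 1, 7, 3, 4, 6, 8
Rank food: 2, 3, 7, 8, 4, 6, 5, 1
d = rank(mass) − rank(food): 0, 2, -6, -1, -1, -2, 1, 7; Σd² = 96
ρ = 1 − 6Σd² / [n(n²−1)] = 1 − 6×96 / (8×63) = 1 − 576/504 ≈ -0.1429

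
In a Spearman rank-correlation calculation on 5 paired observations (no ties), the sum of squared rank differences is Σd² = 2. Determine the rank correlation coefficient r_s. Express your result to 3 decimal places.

ρ = 1 − 6Σd² / [n(n²−1)] = 1 − 6×2 / (5×24)
  = 1 − 12/120 = 1 − 0.1000 ≈ 0.900

0.900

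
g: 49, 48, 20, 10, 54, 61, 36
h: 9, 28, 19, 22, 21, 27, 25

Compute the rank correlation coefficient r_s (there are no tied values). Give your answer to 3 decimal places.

0.143

Rank g: 5, 4, 2, 1, 6, 7, 3
Rank h: 1, 7, 2, 4, 3, 6, 5
d = rank(g) − rank(h): 4, -3, 0, -3, 3, 1, -2; Σd² = 48
ρ = 1 − 6Σd² / [n(n²−1)] = 1 − 6×48 / (7×48) = 1 − 288/336 ≈ 0.143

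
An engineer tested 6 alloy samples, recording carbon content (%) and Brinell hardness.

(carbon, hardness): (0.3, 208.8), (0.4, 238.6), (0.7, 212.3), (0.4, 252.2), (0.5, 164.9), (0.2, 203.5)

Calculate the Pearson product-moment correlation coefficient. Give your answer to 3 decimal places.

n = 6, Σx = 2.5, Σy = 1280.3, Σx² = 1.19, Σy² = 277807.79, Σxy = 530.72
nΣxy − ΣxΣy = 3184.32 − 3200.75 = -16.43
nΣx² − (Σx)² = 7.14 − 6.25 = 0.89; nΣy² − (Σy)² = 1666846.74 − 1639168.09 = 27678.65
r = -16.43 / √(0.89 × 27678.65) = -16.43 / 156.9522 ≈ -0.105

-0.105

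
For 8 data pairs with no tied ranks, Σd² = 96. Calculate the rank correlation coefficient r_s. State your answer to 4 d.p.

ρ = 1 − 6Σd² / [n(n²−1)] = 1 − 6×96 / (8×63)
  = 1 − 576/504 = 1 − 1.14286 ≈ -0.1429

-0.1429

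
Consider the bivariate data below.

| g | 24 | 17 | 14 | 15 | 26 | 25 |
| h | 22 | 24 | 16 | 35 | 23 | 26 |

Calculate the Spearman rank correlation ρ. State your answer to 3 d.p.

Rank g: 4, 3, 1, 2, 6, 5
Rank h: 2, 4, 1, 6, 3, 5
d = rank(g) − rank(h): 2, -1, 0, -4, 3, 0; Σd² = 30
ρ = 1 − 6Σd² / [n(n²−1)] = 1 − 6×30 / (6×35) = 1 − 180/210 ≈ 0.143

0.143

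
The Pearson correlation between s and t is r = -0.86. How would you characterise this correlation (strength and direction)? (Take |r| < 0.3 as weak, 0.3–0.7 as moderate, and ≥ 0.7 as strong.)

r = -0.86 < 0 so the relationship is negative.
|r| = 0.86, which falls in the strong range.

strong negative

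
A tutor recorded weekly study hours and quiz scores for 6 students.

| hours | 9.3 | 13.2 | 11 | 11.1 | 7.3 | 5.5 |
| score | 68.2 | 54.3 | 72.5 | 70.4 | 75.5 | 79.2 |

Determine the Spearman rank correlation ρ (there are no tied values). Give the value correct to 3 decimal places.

Rank hours: 3, 6, 4, 5, 2, 1
Rank score: 2, 1, 4, 3, 5, 6
d = rank(hours) − rank(score): 1, 5, 0, 2, -3, -5; Σd² = 64
ρ = 1 − 6Σd² / [n(n²−1)] = 1 − 6×64 / (6×35) = 1 − 384/210 ≈ -0.829

-0.829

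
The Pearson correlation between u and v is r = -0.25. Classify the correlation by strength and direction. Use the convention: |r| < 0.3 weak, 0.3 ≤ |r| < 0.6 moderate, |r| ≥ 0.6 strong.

r = -0.25 < 0 so the relationship is negative.
|r| = 0.25, which falls in the weak range.

weak negative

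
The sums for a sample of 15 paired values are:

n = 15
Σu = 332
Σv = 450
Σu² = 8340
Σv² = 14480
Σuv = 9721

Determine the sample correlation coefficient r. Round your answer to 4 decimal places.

-0.2424

r = (nΣuv − ΣuΣv) / √[(nΣu² − (Σu)²)(nΣv² − (Σv)²)]
Numerator: 15×9721 − 332×450 = -3585
Denominator: √[(125100 − 110224)(217200 − 202500)] = √[14876 × 14700] = 14787.7382
r = -3585 / 14787.7382 ≈ -0.2424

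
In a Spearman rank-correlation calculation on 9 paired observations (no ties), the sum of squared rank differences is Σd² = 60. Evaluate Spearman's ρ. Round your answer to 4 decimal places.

0.5000

ρ = 1 − 6Σd² / [n(n²−1)] = 1 − 6×60 / (9×80)
  = 1 − 360/720 = 1 − 0.50000 ≈ 0.5000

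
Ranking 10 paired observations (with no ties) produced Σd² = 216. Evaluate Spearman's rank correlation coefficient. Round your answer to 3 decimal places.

ρ = 1 − 6Σd² / [n(n²−1)] = 1 − 6×216 / (10×99)
  = 1 − 1296/990 = 1 − 1.3091 ≈ -0.309

-0.309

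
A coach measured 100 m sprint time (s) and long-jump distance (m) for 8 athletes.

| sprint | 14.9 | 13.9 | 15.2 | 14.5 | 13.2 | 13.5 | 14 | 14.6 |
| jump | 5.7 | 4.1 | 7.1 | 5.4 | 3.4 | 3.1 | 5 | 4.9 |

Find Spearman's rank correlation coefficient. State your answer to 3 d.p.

Rank sprint: 7, 3, 8, 5, 1, 2, 4, 6
Rank jump: 7, 3, 8, 6, 2, 1, 5, 4
d = rank(sprint) − rank(jump): 0, 0, 0, -1, -1, 1, -1, 2; Σd² = 8
ρ = 1 − 6Σd² / [n(n²−1)] = 1 − 6×8 / (8×63) = 1 − 48/504 ≈ 0.905

0.905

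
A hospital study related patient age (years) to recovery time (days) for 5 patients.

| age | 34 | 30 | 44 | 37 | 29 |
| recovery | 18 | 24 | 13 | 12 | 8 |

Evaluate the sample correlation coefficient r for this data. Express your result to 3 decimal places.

n = 5, Σx = 174, Σy = 75, Σx² = 6202, Σy² = 1277, Σxy = 2580
nΣxy − ΣxΣy = 12900 − 13050 = -150
nΣx² − (Σx)² = 31010 − 30276 = 734; nΣy² − (Σy)² = 6385 − 5625 = 760
r = -150 / √(734 × 760) = -150 / 746.8869 ≈ -0.201

-0.201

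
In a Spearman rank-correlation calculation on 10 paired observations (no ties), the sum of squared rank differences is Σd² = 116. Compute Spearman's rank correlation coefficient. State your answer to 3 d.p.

0.297

ρ = 1 − 6Σd² / [n(n²−1)] = 1 − 6×116 / (10×99)
  = 1 − 696/990 = 1 − 0.7030 ≈ 0.297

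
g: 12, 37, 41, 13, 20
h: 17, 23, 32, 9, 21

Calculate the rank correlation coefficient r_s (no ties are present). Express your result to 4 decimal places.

Rank g: 1, 4, 5, 2, 3
Rank h: 2, 4, 5, 1, 3
d = rank(g) − rank(h): -1, 0, 0, 1, 0; Σd² = 2
ρ = 1 − 6Σd² / [n(n²−1)] = 1 − 6×2 / (5×24) = 1 − 12/120 ≈ 0.9000

0.9000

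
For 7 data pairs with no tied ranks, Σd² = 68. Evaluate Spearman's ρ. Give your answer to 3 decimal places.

-0.214

ρ = 1 − 6Σd² / [n(n²−1)] = 1 − 6×68 / (7×48)
  = 1 − 408/336 = 1 − 1.2143 ≈ -0.214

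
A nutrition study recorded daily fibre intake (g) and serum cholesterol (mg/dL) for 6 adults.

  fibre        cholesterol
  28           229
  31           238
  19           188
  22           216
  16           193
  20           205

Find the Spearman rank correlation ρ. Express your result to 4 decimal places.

0.9429

Rank fibre: 5, 6, 2, 4, 1, 3
Rank cholesterol: 5, 6, 1, 4, 2, 3
d = rank(fibre) − rank(cholesterol): 0, 0, 1, 0, -1, 0; Σd² = 2
ρ = 1 − 6Σd² / [n(n²−1)] = 1 − 6×2 / (6×35) = 1 − 12/210 ≈ 0.9429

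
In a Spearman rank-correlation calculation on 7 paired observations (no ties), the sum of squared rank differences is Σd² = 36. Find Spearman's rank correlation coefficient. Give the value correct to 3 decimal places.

ρ = 1 − 6Σd² / [n(n²−1)] = 1 − 6×36 / (7×48)
  = 1 − 216/336 = 1 − 0.6429 ≈ 0.357

0.357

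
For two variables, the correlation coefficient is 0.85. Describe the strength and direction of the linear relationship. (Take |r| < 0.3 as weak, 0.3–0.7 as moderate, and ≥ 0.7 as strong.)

strong positive

r = 0.85 > 0 so the relationship is positive.
|r| = 0.85, which falls in the strong range.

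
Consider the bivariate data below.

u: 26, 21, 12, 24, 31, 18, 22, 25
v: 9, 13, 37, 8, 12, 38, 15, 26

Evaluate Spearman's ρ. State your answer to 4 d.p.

-0.6667

Rank u: 7, 3, 1, 5, 8, 2, 4, 6
Rank v: 2, 4, 7, 1, 3, 8, 5, 6
d = rank(u) − rank(v): 5, -1, -6, 4, 5, -6, -1, 0; Σd² = 140
ρ = 1 − 6Σd² / [n(n²−1)] = 1 − 6×140 / (8×63) = 1 − 840/504 ≈ -0.6667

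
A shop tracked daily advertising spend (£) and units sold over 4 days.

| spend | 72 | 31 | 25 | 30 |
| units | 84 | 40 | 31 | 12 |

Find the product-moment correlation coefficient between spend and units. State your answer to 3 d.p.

0.915

n = 4, Σx = 158, Σy = 167, Σx² = 7670, Σy² = 9761, Σxy = 8423
nΣxy − ΣxΣy = 33692 − 26386 = 7306
nΣx² − (Σx)² = 30680 − 24964 = 5716; nΣy² − (Σy)² = 39044 − 27889 = 11155
r = 7306 / √(5716 × 11155) = 7306 / 7985.1099 ≈ 0.915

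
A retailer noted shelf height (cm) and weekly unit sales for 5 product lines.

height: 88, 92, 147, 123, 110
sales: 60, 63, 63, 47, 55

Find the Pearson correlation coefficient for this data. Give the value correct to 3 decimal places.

n = 5, Σx = 560, Σy = 288, Σx² = 65046, Σy² = 16772, Σxy = 32168
nΣxy − ΣxΣy = 160840 − 161280 = -440
nΣx² − (Σx)² = 325230 − 313600 = 11630; nΣy² − (Σy)² = 83860 − 82944 = 916
r = -440 / √(11630 × 916) = -440 / 3263.9056 ≈ -0.135

-0.135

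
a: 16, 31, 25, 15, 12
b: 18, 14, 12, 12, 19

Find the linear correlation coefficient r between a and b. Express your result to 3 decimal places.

-0.524

n = 5, Σa = 99, Σb = 75, Σa² = 2211, Σb² = 1169, Σab = 1430
nΣab − ΣaΣb = 7150 − 7425 = -275
nΣa² − (Σa)² = 11055 − 9801 = 1254; nΣb² − (Σb)² = 5845 − 5625 = 220
r = -275 / √(1254 × 220) = -275 / 525.2428 ≈ -0.524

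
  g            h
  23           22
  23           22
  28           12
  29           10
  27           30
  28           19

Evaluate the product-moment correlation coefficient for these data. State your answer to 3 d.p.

-0.496

n = 6, Σg = 158, Σh = 115, Σg² = 4196, Σh² = 2473, Σgh = 2980
nΣgh − ΣgΣh = 17880 − 18170 = -290
nΣg² − (Σg)² = 25176 − 24964 = 212; nΣh² − (Σh)² = 14838 − 13225 = 1613
r = -290 / √(212 × 1613) = -290 / 584.7700 ≈ -0.496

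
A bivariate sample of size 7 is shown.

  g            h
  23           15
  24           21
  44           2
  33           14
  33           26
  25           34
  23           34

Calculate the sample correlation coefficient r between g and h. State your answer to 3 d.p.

n = 7, Σg = 205, Σh = 146, Σg² = 6373, Σh² = 3854, Σgh = 3889
nΣgh − ΣgΣh = 27223 − 29930 = -2707
nΣg² − (Σg)² = 44611 − 42025 = 2586; nΣh² − (Σh)² = 26978 − 21316 = 5662
r = -2707 / √(2586 × 5662) = -2707 / 3826.4778 ≈ -0.707

-0.707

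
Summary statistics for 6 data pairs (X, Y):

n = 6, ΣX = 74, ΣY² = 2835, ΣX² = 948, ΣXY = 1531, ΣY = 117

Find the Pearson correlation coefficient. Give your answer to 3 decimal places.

r = (nΣXY − ΣXΣY) / √[(nΣX² − (ΣX)²)(nΣY² − (ΣY)²)]
Numerator: 6×1531 − 74×117 = 528
Denominator: √[(5688 − 5476)(17010 − 13689)] = √[212 × 3321] = 839.0781
r = 528 / 839.0781 ≈ 0.629

0.629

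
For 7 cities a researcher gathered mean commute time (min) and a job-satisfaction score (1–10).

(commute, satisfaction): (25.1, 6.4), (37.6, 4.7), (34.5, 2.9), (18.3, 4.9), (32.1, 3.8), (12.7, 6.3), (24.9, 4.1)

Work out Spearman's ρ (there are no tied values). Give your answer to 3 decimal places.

-0.536

Rank commute: 4, 7, 6, 2, 5, 1, 3
Rank satisfaction: 7, 4, 1, 5, 2, 6, 3
d = rank(commute) − rank(satisfaction): -3, 3, 5, -3, 3, -5, 0; Σd² = 86
ρ = 1 − 6Σd² / [n(n²−1)] = 1 − 6×86 / (7×48) = 1 − 516/336 ≈ -0.536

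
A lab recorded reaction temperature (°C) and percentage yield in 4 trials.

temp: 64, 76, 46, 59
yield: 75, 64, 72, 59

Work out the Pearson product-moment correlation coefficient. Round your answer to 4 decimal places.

n = 4, Σx = 245, Σy = 270, Σx² = 15469, Σy² = 18386, Σxy = 16457
nΣxy − ΣxΣy = 65828 − 66150 = -322
nΣx² − (Σx)² = 61876 − 60025 = 1851; nΣy² − (Σy)² = 73544 − 72900 = 644
r = -322 / √(1851 × 644) = -322 / 1091.8077 ≈ -0.2949

-0.2949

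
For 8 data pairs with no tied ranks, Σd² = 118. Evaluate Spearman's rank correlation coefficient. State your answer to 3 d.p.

ρ = 1 − 6Σd² / [n(n²−1)] = 1 − 6×118 / (8×63)
  = 1 − 708/504 = 1 − 1.4048 ≈ -0.405

-0.405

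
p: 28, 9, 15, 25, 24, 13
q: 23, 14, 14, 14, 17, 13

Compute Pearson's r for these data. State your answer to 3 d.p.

0.707

n = 6, Σp = 114, Σq = 95, Σp² = 2460, Σq² = 1575, Σpq = 1907
nΣpq − ΣpΣq = 11442 − 10830 = 612
nΣp² − (Σp)² = 14760 − 12996 = 1764; nΣq² − (Σq)² = 9450 − 9025 = 425
r = 612 / √(1764 × 425) = 612 / 865.8522 ≈ 0.707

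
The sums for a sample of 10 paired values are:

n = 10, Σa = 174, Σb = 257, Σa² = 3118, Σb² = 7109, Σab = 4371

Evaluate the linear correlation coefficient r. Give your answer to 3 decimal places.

-0.472

r = (nΣab − ΣaΣb) / √[(nΣa² − (Σa)²)(nΣb² − (Σb)²)]
Numerator: 10×4371 − 174×257 = -1008
Denominator: √[(31180 − 30276)(71090 − 66049)] = √[904 × 5041] = 2134.7281
r = -1008 / 2134.7281 ≈ -0.472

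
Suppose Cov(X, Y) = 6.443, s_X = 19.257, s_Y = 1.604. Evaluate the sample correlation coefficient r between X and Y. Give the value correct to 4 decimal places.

0.2086

r = Cov(X,Y) / (s_X · s_Y) = 6.443 / (19.257 × 1.604)
  = 6.443 / 30.8882 ≈ 0.2086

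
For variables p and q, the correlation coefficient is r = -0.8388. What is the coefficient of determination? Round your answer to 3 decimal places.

r² = (-0.8388)² = 0.704

0.704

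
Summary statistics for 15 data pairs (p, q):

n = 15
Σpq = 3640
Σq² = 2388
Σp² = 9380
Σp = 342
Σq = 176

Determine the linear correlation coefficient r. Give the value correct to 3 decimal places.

r = (nΣpq − ΣpΣq) / √[(nΣp² − (Σp)²)(nΣq² − (Σq)²)]
Numerator: 15×3640 − 342×176 = -5592
Denominator: √[(140700 − 116964)(35820 − 30976)] = √[23736 × 4844] = 10722.7414
r = -5592 / 10722.7414 ≈ -0.522

-0.522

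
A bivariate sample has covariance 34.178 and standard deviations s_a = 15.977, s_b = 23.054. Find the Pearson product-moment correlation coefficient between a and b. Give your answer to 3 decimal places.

r = Cov(a,b) / (s_a · s_b) = 34.178 / (15.977 × 23.054)
  = 34.178 / 368.3338 ≈ 0.093

0.093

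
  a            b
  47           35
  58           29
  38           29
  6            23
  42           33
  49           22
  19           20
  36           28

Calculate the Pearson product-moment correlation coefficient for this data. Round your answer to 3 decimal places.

0.546

n = 8, Σa = 295, Σb = 219, Σa² = 12875, Σb² = 6193, Σab = 8419
nΣab − ΣaΣb = 67352 − 64605 = 2747
nΣa² − (Σa)² = 103000 − 87025 = 15975; nΣb² − (Σb)² = 49544 − 47961 = 1583
r = 2747 / √(15975 × 1583) = 2747 / 5028.7598 ≈ 0.546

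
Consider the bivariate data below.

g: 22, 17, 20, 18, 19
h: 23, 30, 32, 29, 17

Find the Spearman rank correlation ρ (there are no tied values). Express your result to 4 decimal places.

-0.2000

Rank g: 5, 1, 4, 2, 3
Rank h: 2, 4, 5, 3, 1
d = rank(g) − rank(h): 3, -3, -1, -1, 2; Σd² = 24
ρ = 1 − 6Σd² / [n(n²−1)] = 1 − 6×24 / (5×24) = 1 − 144/120 ≈ -0.2000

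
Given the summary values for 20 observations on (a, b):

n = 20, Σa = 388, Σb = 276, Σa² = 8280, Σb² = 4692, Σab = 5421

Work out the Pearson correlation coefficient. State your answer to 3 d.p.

r = (nΣab − ΣaΣb) / √[(nΣa² − (Σa)²)(nΣb² − (Σb)²)]
Numerator: 20×5421 − 388×276 = 1332
Denominator: √[(165600 − 150544)(93840 − 76176)] = √[15056 × 17664] = 16307.9485
r = 1332 / 16307.9485 ≈ 0.082

0.082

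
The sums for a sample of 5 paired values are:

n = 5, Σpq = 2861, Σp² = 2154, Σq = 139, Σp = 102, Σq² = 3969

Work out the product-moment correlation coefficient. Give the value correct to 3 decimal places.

r = (nΣpq − ΣpΣq) / √[(nΣp² − (Σp)²)(nΣq² − (Σq)²)]
Numerator: 5×2861 − 102×139 = 127
Denominator: √[(10770 − 10404)(19845 − 19321)] = √[366 × 524] = 437.9315
r = 127 / 437.9315 ≈ 0.290

0.290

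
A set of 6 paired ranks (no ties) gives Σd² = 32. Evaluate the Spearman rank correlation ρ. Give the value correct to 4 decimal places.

ρ = 1 − 6Σd² / [n(n²−1)] = 1 − 6×32 / (6×35)
  = 1 − 192/210 = 1 − 0.91429 ≈ 0.0857

0.0857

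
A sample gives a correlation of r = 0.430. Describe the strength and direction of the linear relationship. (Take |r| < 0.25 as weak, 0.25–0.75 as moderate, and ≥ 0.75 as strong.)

moderate positive

r = 0.430 > 0 so the relationship is positive.
|r| = 0.430, which falls in the moderate range.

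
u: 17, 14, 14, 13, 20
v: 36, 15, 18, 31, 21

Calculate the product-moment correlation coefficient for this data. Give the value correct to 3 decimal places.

n = 5, Σu = 78, Σv = 121, Σu² = 1250, Σv² = 3247, Σuv = 1897
nΣuv − ΣuΣv = 9485 − 9438 = 47
nΣu² − (Σu)² = 6250 − 6084 = 166; nΣv² − (Σv)² = 16235 − 14641 = 1594
r = 47 / √(166 × 1594) = 47 / 514.3967 ≈ 0.091

0.091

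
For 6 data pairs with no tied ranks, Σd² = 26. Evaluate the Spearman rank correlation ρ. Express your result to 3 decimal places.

ρ = 1 − 6Σd² / [n(n²−1)] = 1 − 6×26 / (6×35)
  = 1 − 156/210 = 1 − 0.7429 ≈ 0.257

0.257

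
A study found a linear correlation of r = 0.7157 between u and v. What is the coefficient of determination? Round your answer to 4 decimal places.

r² = (0.7157)² = 0.5122

0.5122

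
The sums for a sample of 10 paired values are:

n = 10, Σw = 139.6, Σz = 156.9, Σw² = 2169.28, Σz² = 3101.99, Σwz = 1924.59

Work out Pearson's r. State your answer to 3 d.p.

r = (nΣwz − ΣwΣz) / √[(nΣw² − (Σw)²)(nΣz² − (Σz)²)]
Numerator: 10×1924.59 − 139.6×156.9 = -2657.34
Denominator: √[(21692.8 − 19488.16)(31019.9 − 24617.61)] = √[2204.64 × 6402.29] = 3756.9595
r = -2657.34 / 3756.9595 ≈ -0.707

-0.707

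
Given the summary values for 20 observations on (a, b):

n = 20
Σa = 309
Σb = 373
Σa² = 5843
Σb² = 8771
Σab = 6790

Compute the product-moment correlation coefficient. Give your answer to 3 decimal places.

r = (nΣab − ΣaΣb) / √[(nΣa² − (Σa)²)(nΣb² − (Σb)²)]
Numerator: 20×6790 − 309×373 = 20543
Denominator: √[(116860 − 95481)(175420 − 139129)] = √[21379 × 36291] = 27854.3585
r = 20543 / 27854.3585 ≈ 0.738

0.738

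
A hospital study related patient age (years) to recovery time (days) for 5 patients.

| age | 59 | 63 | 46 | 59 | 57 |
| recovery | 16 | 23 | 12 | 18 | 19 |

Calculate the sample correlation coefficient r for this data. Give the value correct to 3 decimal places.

0.884

n = 5, Σx = 284, Σy = 88, Σx² = 16296, Σy² = 1614, Σxy = 5090
nΣxy − ΣxΣy = 25450 − 24992 = 458
nΣx² − (Σx)² = 81480 − 80656 = 824; nΣy² − (Σy)² = 8070 − 7744 = 326
r = 458 / √(824 × 326) = 458 / 518.2895 ≈ 0.884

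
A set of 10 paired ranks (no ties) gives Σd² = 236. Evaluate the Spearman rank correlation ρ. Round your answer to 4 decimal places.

ρ = 1 − 6Σd² / [n(n²−1)] = 1 − 6×236 / (10×99)
  = 1 − 1416/990 = 1 − 1.43030 ≈ -0.4303

-0.4303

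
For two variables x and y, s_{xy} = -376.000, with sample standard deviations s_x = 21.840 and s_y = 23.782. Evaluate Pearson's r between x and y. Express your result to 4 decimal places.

r = Cov(x,y) / (s_x · s_y) = -376.000 / (21.840 × 23.782)
  = -376.000 / 519.3989 ≈ -0.7239

-0.7239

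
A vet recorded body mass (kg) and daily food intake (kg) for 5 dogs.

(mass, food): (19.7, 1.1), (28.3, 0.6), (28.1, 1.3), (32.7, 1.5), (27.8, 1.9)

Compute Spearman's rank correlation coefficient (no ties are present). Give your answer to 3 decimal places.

Rank mass: 1, 4, 3, 5, 2
Rank food: 2, 1, 3, 4, 5
d = rank(mass) − rank(food): -1, 3, 0, 1, -3; Σd² = 20
ρ = 1 − 6Σd² / [n(n²−1)] = 1 − 6×20 / (5×24) = 1 − 120/120 ≈ 0.000

0.000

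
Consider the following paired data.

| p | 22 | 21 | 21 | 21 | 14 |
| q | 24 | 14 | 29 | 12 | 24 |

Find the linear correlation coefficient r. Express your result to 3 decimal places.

n = 5, Σp = 99, Σq = 103, Σp² = 2003, Σq² = 2333, Σpq = 2019
nΣpq − ΣpΣq = 10095 − 10197 = -102
nΣp² − (Σp)² = 10015 − 9801 = 214; nΣq² − (Σq)² = 11665 − 10609 = 1056
r = -102 / √(214 × 1056) = -102 / 475.3777 ≈ -0.215

-0.215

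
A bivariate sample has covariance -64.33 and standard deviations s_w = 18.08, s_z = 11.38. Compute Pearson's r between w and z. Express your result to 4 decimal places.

-0.3127

r = Cov(w,z) / (s_w · s_z) = -64.33 / (18.08 × 11.38)
  = -64.33 / 205.7504 ≈ -0.3127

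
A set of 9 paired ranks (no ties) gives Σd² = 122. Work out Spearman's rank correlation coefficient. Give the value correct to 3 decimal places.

ρ = 1 − 6Σd² / [n(n²−1)] = 1 − 6×122 / (9×80)
  = 1 − 732/720 = 1 − 1.0167 ≈ -0.017

-0.017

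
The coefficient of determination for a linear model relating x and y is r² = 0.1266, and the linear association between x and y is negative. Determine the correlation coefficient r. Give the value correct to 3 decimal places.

-0.356

|r| = √0.1266 = 0.356
The association is negative, so r = −0.356.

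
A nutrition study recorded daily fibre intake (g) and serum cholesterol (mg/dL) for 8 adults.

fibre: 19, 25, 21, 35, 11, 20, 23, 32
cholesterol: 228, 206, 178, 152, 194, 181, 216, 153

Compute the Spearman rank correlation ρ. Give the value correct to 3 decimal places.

-0.571

Rank fibre: 2, 6, 4, 8, 1, 3, 5, 7
Rank cholesterol: 8, 6, 3, 1, 5, 4, 7, 2
d = rank(fibre) − rank(cholesterol): -6, 0, 1, 7, -4, -1, -2, 5; Σd² = 132
ρ = 1 − 6Σd² / [n(n²−1)] = 1 − 6×132 / (8×63) = 1 − 792/504 ≈ -0.571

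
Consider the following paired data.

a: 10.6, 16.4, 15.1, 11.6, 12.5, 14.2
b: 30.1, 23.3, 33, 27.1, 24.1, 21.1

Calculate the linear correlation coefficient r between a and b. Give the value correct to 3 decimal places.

n = 6, Σa = 80.4, Σb = 158.7, Σa² = 1101.78, Σb² = 4298.33, Σab = 2114.71
nΣab − ΣaΣb = 12688.26 − 12759.48 = -71.22
nΣa² − (Σa)² = 6610.68 − 6464.16 = 146.52; nΣb² − (Σb)² = 25789.98 − 25185.69 = 604.29
r = -71.22 / √(146.52 × 604.29) = -71.22 / 297.5577 ≈ -0.239

-0.239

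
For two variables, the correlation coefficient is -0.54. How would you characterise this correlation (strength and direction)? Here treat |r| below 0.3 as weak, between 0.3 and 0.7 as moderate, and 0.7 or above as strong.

r = -0.54 < 0 so the relationship is negative.
|r| = 0.54, which falls in the moderate range.

moderate negative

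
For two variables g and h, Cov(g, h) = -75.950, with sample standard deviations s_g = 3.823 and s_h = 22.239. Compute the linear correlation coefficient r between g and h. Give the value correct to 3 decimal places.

-0.893

r = Cov(g,h) / (s_g · s_h) = -75.950 / (3.823 × 22.239)
  = -75.950 / 85.0197 ≈ -0.893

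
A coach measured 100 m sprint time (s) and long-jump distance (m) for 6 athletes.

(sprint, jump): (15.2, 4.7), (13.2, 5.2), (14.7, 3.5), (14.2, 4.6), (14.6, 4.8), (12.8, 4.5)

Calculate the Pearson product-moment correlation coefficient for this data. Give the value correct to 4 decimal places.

-0.3234

n = 6, Σx = 84.7, Σy = 27.3, Σx² = 1200.01, Σy² = 125.83, Σxy = 384.53
nΣxy − ΣxΣy = 2307.18 − 2312.31 = -5.13
nΣx² − (Σx)² = 7200.06 − 7174.09 = 25.97; nΣy² − (Σy)² = 754.98 − 745.29 = 9.69
r = -5.13 / √(25.97 × 9.69) = -5.13 / 15.8635 ≈ -0.3234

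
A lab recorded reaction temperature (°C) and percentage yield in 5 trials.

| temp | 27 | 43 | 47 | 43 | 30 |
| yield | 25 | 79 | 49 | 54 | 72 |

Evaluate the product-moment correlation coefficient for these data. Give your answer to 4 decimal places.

n = 5, Σx = 190, Σy = 279, Σx² = 7536, Σy² = 17367, Σxy = 10857
nΣxy − ΣxΣy = 54285 − 53010 = 1275
nΣx² − (Σx)² = 37680 − 36100 = 1580; nΣy² − (Σy)² = 86835 − 77841 = 8994
r = 1275 / √(1580 × 8994) = 1275 / 3769.6843 ≈ 0.3382

0.3382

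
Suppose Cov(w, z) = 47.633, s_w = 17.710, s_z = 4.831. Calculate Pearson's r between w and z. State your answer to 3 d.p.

r = Cov(w,z) / (s_w · s_z) = 47.633 / (17.710 × 4.831)
  = 47.633 / 85.5570 ≈ 0.557

0.557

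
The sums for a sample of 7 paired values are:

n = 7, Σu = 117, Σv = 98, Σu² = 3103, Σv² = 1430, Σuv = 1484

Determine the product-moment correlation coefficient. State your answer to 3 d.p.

r = (nΣuv − ΣuΣv) / √[(nΣu² − (Σu)²)(nΣv² − (Σv)²)]
Numerator: 7×1484 − 117×98 = -1078
Denominator: √[(21721 − 13689)(10010 − 9604)] = √[8032 × 406] = 1805.8217
r = -1078 / 1805.8217 ≈ -0.597

-0.597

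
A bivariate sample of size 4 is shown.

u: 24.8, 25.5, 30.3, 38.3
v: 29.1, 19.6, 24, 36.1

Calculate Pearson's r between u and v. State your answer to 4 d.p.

n = 4, Σu = 118.9, Σv = 108.8, Σu² = 3650.27, Σv² = 3110.18, Σuv = 3331.31
nΣuv − ΣuΣv = 13325.24 − 12936.32 = 388.92
nΣu² − (Σu)² = 14601.08 − 14137.21 = 463.87; nΣv² − (Σv)² = 12440.72 − 11837.44 = 603.28
r = 388.92 / √(463.87 × 603.28) = 388.92 / 529.0024 ≈ 0.7352

0.7352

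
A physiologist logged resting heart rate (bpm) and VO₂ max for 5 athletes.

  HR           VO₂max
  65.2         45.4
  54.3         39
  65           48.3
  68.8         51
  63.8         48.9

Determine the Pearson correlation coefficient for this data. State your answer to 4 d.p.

0.9336

n = 5, Σx = 317.1, Σy = 232.6, Σx² = 20228.41, Σy² = 10907.26, Σxy = 14845.9
nΣxy − ΣxΣy = 74229.5 − 73757.46 = 472.04
nΣx² − (Σx)² = 101142.05 − 100552.41 = 589.64; nΣy² − (Σy)² = 54536.3 − 54102.76 = 433.54
r = 472.04 / √(589.64 × 433.54) = 472.04 / 505.6012 ≈ 0.9336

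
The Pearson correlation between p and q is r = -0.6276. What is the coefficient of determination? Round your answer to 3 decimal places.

0.394

r² = (-0.6276)² = 0.394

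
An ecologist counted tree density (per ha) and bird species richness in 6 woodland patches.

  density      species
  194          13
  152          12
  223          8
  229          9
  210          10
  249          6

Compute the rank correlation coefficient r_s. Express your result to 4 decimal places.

Rank density: 2, 1, 4, 5, 3, 6
Rank species: 6, 5, 2, 3, 4, 1
d = rank(density) − rank(species): -4, -4, 2, 2, -1, 5; Σd² = 66
ρ = 1 − 6Σd² / [n(n²−1)] = 1 − 6×66 / (6×35) = 1 − 396/210 ≈ -0.8857

-0.8857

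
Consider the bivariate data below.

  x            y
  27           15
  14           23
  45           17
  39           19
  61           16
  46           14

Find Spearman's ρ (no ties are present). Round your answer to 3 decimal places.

-0.543

Rank x: 2, 1, 4, 3, 6, 5
Rank y: 2, 6, 4, 5, 3, 1
d = rank(x) − rank(y): 0, -5, 0, -2, 3, 4; Σd² = 54
ρ = 1 − 6Σd² / [n(n²−1)] = 1 − 6×54 / (6×35) = 1 − 324/210 ≈ -0.543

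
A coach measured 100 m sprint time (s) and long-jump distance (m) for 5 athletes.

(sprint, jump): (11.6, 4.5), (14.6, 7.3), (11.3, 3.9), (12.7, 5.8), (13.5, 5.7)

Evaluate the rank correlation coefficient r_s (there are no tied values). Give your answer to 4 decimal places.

0.9000

Rank sprint: 2, 5, 1, 3, 4
Rank jump: 2, 5, 1, 4, 3
d = rank(sprint) − rank(jump): 0, 0, 0, -1, 1; Σd² = 2
ρ = 1 − 6Σd² / [n(n²−1)] = 1 − 6×2 / (5×24) = 1 − 12/120 ≈ 0.9000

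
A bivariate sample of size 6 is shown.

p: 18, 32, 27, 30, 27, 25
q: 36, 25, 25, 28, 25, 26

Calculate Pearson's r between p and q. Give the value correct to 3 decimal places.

n = 6, Σp = 159, Σq = 165, Σp² = 4331, Σq² = 4631, Σpq = 4288
nΣpq − ΣpΣq = 25728 − 26235 = -507
nΣp² − (Σp)² = 25986 − 25281 = 705; nΣq² − (Σq)² = 27786 − 27225 = 561
r = -507 / √(705 × 561) = -507 / 628.8919 ≈ -0.806

-0.806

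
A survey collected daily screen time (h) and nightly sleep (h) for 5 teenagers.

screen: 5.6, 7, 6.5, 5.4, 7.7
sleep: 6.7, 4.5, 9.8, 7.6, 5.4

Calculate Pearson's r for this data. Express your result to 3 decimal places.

n = 5, Σx = 32.2, Σy = 34, Σx² = 211.06, Σy² = 248.1, Σxy = 215.34
nΣxy − ΣxΣy = 1076.7 − 1094.8 = -18.1
nΣx² − (Σx)² = 1055.3 − 1036.84 = 18.46; nΣy² − (Σy)² = 1240.5 − 1156 = 84.5
r = -18.1 / √(18.46 × 84.5) = -18.1 / 39.4952 ≈ -0.458

-0.458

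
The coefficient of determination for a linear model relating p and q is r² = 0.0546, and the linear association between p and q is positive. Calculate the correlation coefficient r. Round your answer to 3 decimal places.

|r| = √0.0546 = 0.234
The association is positive, so r = 0.234.

0.234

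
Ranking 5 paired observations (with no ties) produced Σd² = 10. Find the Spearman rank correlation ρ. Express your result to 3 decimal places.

0.500

ρ = 1 − 6Σd² / [n(n²−1)] = 1 − 6×10 / (5×24)
  = 1 − 60/120 = 1 − 0.5000 ≈ 0.500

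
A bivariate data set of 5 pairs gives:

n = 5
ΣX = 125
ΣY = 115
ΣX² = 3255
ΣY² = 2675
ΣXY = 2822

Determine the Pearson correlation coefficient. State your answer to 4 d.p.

-0.8487

r = (nΣXY − ΣXΣY) / √[(nΣX² − (ΣX)²)(nΣY² − (ΣY)²)]
Numerator: 5×2822 − 125×115 = -265
Denominator: √[(16275 − 15625)(13375 − 13225)] = √[650 × 150] = 312.2499
r = -265 / 312.2499 ≈ -0.8487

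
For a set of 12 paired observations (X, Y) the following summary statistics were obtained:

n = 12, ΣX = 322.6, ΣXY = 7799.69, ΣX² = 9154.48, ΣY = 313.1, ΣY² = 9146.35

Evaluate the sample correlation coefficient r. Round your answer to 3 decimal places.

-0.900

r = (nΣXY − ΣXΣY) / √[(nΣX² − (ΣX)²)(nΣY² − (ΣY)²)]
Numerator: 12×7799.69 − 322.6×313.1 = -7409.78
Denominator: √[(109853.76 − 104070.76)(109756.2 − 98031.61)] = √[5783 × 11724.59] = 8234.2762
r = -7409.78 / 8234.2762 ≈ -0.900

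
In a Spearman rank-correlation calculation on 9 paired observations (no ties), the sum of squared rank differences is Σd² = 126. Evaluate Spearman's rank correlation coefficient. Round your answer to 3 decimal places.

-0.050

ρ = 1 − 6Σd² / [n(n²−1)] = 1 − 6×126 / (9×80)
  = 1 − 756/720 = 1 − 1.0500 ≈ -0.050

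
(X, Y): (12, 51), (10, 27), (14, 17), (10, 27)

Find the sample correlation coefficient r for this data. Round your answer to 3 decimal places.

n = 4, ΣX = 46, ΣY = 122, ΣX² = 540, ΣY² = 4348, ΣXY = 1390
nΣXY − ΣXΣY = 5560 − 5612 = -52
nΣX² − (ΣX)² = 2160 − 2116 = 44; nΣY² − (ΣY)² = 17392 − 14884 = 2508
r = -52 / √(44 × 2508) = -52 / 332.1927 ≈ -0.157

-0.157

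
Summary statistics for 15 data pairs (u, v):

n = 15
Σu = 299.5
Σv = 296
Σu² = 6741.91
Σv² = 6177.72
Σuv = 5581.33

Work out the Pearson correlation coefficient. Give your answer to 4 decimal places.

-0.6492

r = (nΣuv − ΣuΣv) / √[(nΣu² − (Σu)²)(nΣv² − (Σv)²)]
Numerator: 15×5581.33 − 299.5×296 = -4932.05
Denominator: √[(101128.65 − 89700.25)(92665.8 − 87616)] = √[11428.4 × 5049.8] = 7596.7845
r = -4932.05 / 7596.7845 ≈ -0.6492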